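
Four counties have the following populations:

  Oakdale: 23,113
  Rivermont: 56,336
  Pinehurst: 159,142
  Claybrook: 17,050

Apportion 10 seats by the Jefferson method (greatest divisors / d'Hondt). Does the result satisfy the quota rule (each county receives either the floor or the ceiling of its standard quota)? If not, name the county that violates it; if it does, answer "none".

Standard quotas: Oakdale 0.904, Rivermont 2.204, Pinehurst 6.225, Claybrook 0.667.
Jefferson allocation: Oakdale 1, Rivermont 2, Pinehurst 7, Claybrook 0.
Every allocation lies between the lower and upper quota.

none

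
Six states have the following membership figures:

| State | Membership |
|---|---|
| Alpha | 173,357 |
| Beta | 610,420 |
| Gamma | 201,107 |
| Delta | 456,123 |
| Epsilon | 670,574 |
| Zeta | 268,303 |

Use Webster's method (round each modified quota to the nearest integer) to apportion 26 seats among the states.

Standard divisor 2379884/26 ≈ 91534; standard quotas: Alpha 1.894, Beta 6.669, Gamma 2.197, Delta 4.983, Epsilon 7.326, Zeta 2.931.
Rounding to the nearest integer gives Alpha 2, Beta 7, Gamma 2, Delta 5, Epsilon 7, Zeta 3 — total 26, matching the house size, so no adjustment is needed.

Alpha: 2, Beta: 7, Gamma: 2, Delta: 5, Epsilon: 7, Zeta: 3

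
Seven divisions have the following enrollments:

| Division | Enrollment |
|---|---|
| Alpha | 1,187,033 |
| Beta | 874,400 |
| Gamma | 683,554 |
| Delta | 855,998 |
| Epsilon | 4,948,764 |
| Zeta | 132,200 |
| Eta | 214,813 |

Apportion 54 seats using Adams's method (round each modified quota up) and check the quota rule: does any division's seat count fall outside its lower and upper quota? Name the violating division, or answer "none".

Epsilon

Standard quotas: Alpha 7.205, Beta 5.307, Gamma 4.149, Delta 5.196, Epsilon 30.037, Zeta 0.802, Eta 1.304.
Adams allocation: Alpha 7, Beta 6, Gamma 4, Delta 5, Epsilon 29, Zeta 1, Eta 2.
Epsilon has quota 30.037 (lower 30, upper 31) but receives 29 — outside the quota interval.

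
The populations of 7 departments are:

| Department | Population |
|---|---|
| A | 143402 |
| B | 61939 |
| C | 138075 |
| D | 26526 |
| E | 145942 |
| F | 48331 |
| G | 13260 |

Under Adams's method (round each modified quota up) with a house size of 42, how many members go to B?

Standard divisor 577475/42 ≈ 13749.405; standard quotas: A 10.430, B 4.505, C 10.042, D 1.929, E 10.614, F 3.515, G 0.964.
Rounding up gives 11, 5, 11, 2, 11, 4, 1 = 45 seats, so the divisor must be adjusted.
With modified divisor 15000: modified quotas A 9.560, B 4.129, C 9.205, D 1.768, E 9.729, F 3.222, G 0.884.
Rounding up: A 10, B 5, C 10, D 2, E 10, F 4, G 1 (total 42).
B receives 5.

5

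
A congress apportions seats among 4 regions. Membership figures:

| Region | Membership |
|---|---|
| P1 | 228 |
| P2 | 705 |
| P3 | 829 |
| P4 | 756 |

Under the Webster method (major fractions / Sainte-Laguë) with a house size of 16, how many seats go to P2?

Standard divisor 2518/16 ≈ 157.375; standard quotas: P1 1.449, P2 4.480, P3 5.268, P4 4.804.
Rounding to the nearest integer gives 1, 4, 5, 5 = 15 seats, so the divisor must be adjusted.
With modified divisor 154.3: modified quotas P1 1.478, P2 4.569, P3 5.373, P4 4.900.
Rounding to the nearest integer: P1 1, P2 5, P3 5, P4 5 (total 16).
P2 receives 5.

5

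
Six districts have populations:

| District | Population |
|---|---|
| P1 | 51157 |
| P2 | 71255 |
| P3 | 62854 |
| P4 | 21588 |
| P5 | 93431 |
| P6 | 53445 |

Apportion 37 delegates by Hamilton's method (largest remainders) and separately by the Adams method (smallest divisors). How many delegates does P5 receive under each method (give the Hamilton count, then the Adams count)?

10 and 9

Hamilton: P1 5, P2 7, P3 7, P4 2, P5 10, P6 6.
Adams: P1 5, P2 7, P3 7, P4 3, P5 9, P6 6.
P5 gets 10 under Hamilton and 9 under Adams.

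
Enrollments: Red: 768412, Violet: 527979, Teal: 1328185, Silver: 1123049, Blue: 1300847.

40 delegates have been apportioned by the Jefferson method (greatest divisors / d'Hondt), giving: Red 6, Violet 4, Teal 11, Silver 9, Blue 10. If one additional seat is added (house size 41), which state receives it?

Priority for the next seat is population ÷ (current seats + 1).
Priorities: Red 109773.143, Violet 105595.800, Teal 110682.083, Silver 112304.900, Blue 118258.818.
Highest priority: Blue.

Blue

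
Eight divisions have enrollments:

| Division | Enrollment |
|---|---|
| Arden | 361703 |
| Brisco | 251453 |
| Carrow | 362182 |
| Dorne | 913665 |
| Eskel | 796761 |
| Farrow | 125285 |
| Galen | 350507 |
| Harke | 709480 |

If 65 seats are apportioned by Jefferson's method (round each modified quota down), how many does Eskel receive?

Standard divisor 3871036/65 ≈ 59554.4; standard quotas: Arden 6.073, Brisco 4.222, Carrow 6.082, Dorne 15.342, Eskel 13.379, Farrow 2.104, Galen 5.885, Harke 11.913.
Rounding down gives 6, 4, 6, 15, 13, 2, 5, 11 = 62 seats, so the divisor must be adjusted.
With modified divisor 57000: modified quotas Arden 6.346, Brisco 4.411, Carrow 6.354, Dorne 16.029, Eskel 13.978, Farrow 2.198, Galen 6.149, Harke 12.447.
Rounding down: Arden 6, Brisco 4, Carrow 6, Dorne 16, Eskel 13, Farrow 2, Galen 6, Harke 12 (total 65).
Eskel receives 13.

13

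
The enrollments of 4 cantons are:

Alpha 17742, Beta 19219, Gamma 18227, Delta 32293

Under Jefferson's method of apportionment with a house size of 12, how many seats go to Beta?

3

Standard divisor 87481/12 ≈ 7290.083; standard quotas: Alpha 2.434, Beta 2.636, Gamma 2.500, Delta 4.430.
Rounding down gives 2, 2, 2, 4 = 10 seats, so the divisor must be adjusted.
With modified divisor 6200: modified quotas Alpha 2.862, Beta 3.100, Gamma 2.940, Delta 5.209.
Rounding down: Alpha 2, Beta 3, Gamma 2, Delta 5 (total 12).
Beta receives 3.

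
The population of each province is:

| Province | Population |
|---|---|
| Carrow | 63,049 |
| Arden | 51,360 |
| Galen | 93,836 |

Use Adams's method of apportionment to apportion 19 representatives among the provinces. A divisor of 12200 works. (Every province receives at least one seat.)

Carrow=6, Arden=5, Galen=8

With modified divisor 12200: modified quotas Carrow 5.168, Arden 4.210, Galen 7.691.
Rounding up: Carrow 6, Arden 5, Galen 8 (total 19).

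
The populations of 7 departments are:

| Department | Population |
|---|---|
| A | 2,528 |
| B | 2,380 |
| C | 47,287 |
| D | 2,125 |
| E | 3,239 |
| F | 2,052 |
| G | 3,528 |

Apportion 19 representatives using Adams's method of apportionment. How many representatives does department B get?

Standard divisor 63139/19 ≈ 3323.105; standard quotas: A 0.761, B 0.716, C 14.230, D 0.639, E 0.975, F 0.617, G 1.062.
Rounding up gives 1, 1, 15, 1, 1, 1, 2 = 22 seats, so the divisor must be adjusted.
With modified divisor 3800: modified quotas A 0.665, B 0.626, C 12.444, D 0.559, E 0.852, F 0.540, G 0.928.
Rounding up: A 1, B 1, C 13, D 1, E 1, F 1, G 1 (total 19).
B receives 1.

1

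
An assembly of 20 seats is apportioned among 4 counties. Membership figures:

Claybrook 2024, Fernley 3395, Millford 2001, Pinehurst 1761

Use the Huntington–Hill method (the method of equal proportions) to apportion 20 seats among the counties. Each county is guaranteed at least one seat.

With divisor 453: modified quotas Claybrook 4.468, Fernley 7.494, Millford 4.417, Pinehurst 3.887.
Geometric-mean thresholds: Claybrook √(4·5)=4.472, Fernley √(7·8)=7.483, Millford √(4·5)=4.472, Pinehurst √(3·4)=3.464.
Each quota rounded against its threshold gives Claybrook 4, Fernley 8, Millford 4, Pinehurst 4 (total 20).

Claybrook: 4, Fernley: 8, Millford: 4, Pinehurst: 4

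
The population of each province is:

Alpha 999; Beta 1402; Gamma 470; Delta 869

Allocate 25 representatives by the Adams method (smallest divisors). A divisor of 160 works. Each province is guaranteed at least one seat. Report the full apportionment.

Alpha: 7; Beta: 9; Gamma: 3; Delta: 6

With modified divisor 160: modified quotas Alpha 6.244, Beta 8.762, Gamma 2.938, Delta 5.431.
Rounding up: Alpha 7, Beta 9, Gamma 3, Delta 6 (total 25).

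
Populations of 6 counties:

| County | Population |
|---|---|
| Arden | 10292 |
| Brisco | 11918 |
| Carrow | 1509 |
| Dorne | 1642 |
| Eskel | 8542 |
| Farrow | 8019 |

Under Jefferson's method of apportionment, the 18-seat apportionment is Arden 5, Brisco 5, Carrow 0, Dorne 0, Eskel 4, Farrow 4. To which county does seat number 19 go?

Brisco

Priority for the next seat is population ÷ (current seats + 1).
Priorities: Arden 1715.333, Brisco 1986.333, Carrow 1509.000, Dorne 1642.000, Eskel 1708.400, Farrow 1603.800.
Highest priority: Brisco.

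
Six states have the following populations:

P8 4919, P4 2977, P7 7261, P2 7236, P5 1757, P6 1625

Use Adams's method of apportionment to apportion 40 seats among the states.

Standard divisor 25775/40 ≈ 644.375; standard quotas: P8 7.634, P4 4.620, P7 11.268, P2 11.229, P5 2.727, P6 2.522.
Rounding up gives 8, 5, 12, 12, 3, 3 = 43 seats, so the divisor must be adjusted.
With modified divisor 710: modified quotas P8 6.928, P4 4.193, P7 10.227, P2 10.192, P5 2.475, P6 2.289.
Rounding up: P8 7, P4 5, P7 11, P2 11, P5 3, P6 3 (total 40).

P8 7, P4 5, P7 11, P2 11, P5 3, P6 3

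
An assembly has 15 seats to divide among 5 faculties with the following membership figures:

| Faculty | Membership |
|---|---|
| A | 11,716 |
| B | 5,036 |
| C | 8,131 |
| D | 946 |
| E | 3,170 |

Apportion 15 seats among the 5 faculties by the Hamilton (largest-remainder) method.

A 6, B 3, C 4, D 0, E 2

Standard divisor: 28999 ÷ 15 ≈ 1933.267.
Standard quotas: A 6.0602, B 2.6049, C 4.2058, D 0.4893, E 1.6397.
Lower quotas: A 6, B 2, C 4, D 0, E 1 (sum 13, leaving 2 seats).
Remainders in descending order: E 0.6397, B 0.6049, D 0.4893, C 0.2058, A 0.0602.
The surplus seats go to E, B.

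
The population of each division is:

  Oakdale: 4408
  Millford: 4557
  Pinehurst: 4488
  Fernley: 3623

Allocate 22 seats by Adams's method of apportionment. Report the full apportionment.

Oakdale 5; Millford 6; Pinehurst 6; Fernley 5

Standard divisor 17076/22 ≈ 776.182; standard quotas: Oakdale 5.679, Millford 5.871, Pinehurst 5.782, Fernley 4.668.
Rounding up gives 6, 6, 6, 5 = 23 seats, so the divisor must be adjusted.
With modified divisor 890: modified quotas Oakdale 4.953, Millford 5.120, Pinehurst 5.043, Fernley 4.071.
Rounding up: Oakdale 5, Millford 6, Pinehurst 6, Fernley 5 (total 22).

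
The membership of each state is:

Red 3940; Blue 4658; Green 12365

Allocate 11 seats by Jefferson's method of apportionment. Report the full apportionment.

Standard divisor 20963/11 ≈ 1905.727; standard quotas: Red 2.067, Blue 2.444, Green 6.488.
Rounding down gives 2, 2, 6 = 10 seats, so the divisor must be adjusted.
With modified divisor 1700: modified quotas Red 2.318, Blue 2.740, Green 7.274.
Rounding down: Red 2, Blue 2, Green 7 (total 11).

Red: 2; Blue: 2; Green: 7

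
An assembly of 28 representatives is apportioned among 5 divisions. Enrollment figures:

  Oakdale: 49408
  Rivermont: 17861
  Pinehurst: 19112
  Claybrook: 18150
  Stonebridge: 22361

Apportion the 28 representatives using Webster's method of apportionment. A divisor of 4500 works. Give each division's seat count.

Oakdale: 11; Rivermont: 4; Pinehurst: 4; Claybrook: 4; Stonebridge: 5

With modified divisor 4500: modified quotas Oakdale 10.980, Rivermont 3.969, Pinehurst 4.247, Claybrook 4.033, Stonebridge 4.969.
Rounding to the nearest integer: Oakdale 11, Rivermont 4, Pinehurst 4, Claybrook 4, Stonebridge 5 (total 28).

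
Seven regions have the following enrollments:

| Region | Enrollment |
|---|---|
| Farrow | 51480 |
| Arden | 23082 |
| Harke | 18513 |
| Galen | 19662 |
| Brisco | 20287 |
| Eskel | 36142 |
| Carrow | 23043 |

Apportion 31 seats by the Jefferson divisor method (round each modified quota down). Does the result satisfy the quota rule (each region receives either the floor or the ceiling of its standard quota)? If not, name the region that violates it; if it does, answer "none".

none

Standard quotas: Farrow 8.303, Arden 3.723, Harke 2.986, Galen 3.171, Brisco 3.272, Eskel 5.829, Carrow 3.716.
Jefferson allocation: Farrow 8, Arden 4, Harke 3, Galen 3, Brisco 3, Eskel 6, Carrow 4.
Every allocation lies between the lower and upper quota.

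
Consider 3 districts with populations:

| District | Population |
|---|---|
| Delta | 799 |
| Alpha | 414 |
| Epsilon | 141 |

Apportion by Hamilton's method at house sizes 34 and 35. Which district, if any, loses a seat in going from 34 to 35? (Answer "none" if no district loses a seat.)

Epsilon

At 34 seats: Delta 20, Alpha 10, Epsilon 4.
At 35 seats: Delta 21, Alpha 11, Epsilon 3.
Epsilon drops from 4 to 3.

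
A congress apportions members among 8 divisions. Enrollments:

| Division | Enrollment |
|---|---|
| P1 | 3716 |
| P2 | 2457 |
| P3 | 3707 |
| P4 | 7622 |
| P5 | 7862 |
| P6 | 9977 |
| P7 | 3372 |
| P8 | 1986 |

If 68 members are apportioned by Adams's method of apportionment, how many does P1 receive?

Standard divisor 40699/68 ≈ 598.515; standard quotas: P1 6.209, P2 4.105, P3 6.194, P4 12.735, P5 13.136, P6 16.670, P7 5.634, P8 3.318.
Rounding up gives 7, 5, 7, 13, 14, 17, 6, 4 = 73 seats, so the divisor must be adjusted.
With modified divisor 630: modified quotas P1 5.898, P2 3.900, P3 5.884, P4 12.098, P5 12.479, P6 15.837, P7 5.352, P8 3.152.
Rounding up: P1 6, P2 4, P3 6, P4 13, P5 13, P6 16, P7 6, P8 4 (total 68).
P1 receives 6.

6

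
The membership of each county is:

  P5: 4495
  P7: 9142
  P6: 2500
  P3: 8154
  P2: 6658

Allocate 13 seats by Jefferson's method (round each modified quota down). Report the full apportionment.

P5 2; P7 4; P6 1; P3 3; P2 3

Standard divisor 30949/13 ≈ 2380.692; standard quotas: P5 1.888, P7 3.840, P6 1.050, P3 3.425, P2 2.797.
Rounding down gives 1, 3, 1, 3, 2 = 10 seats, so the divisor must be adjusted.
With modified divisor 2100: modified quotas P5 2.140, P7 4.353, P6 1.190, P3 3.883, P2 3.170.
Rounding down: P5 2, P7 4, P6 1, P3 3, P2 3 (total 13).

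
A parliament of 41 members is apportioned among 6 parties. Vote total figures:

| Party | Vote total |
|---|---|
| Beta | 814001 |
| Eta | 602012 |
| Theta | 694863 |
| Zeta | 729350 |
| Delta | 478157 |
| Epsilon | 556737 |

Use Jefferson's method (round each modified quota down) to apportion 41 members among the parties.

Beta 9, Eta 6, Theta 7, Zeta 8, Delta 5, Epsilon 6

Standard divisor 3875120/41 ≈ 94515.122; standard quotas: Beta 8.612, Eta 6.369, Theta 7.352, Zeta 7.717, Delta 5.059, Epsilon 5.890.
Rounding down gives 8, 6, 7, 7, 5, 5 = 38 seats, so the divisor must be adjusted.
With modified divisor 88700: modified quotas Beta 9.177, Eta 6.787, Theta 7.834, Zeta 8.223, Delta 5.391, Epsilon 6.277.
Rounding down: Beta 9, Eta 6, Theta 7, Zeta 8, Delta 5, Epsilon 6 (total 41).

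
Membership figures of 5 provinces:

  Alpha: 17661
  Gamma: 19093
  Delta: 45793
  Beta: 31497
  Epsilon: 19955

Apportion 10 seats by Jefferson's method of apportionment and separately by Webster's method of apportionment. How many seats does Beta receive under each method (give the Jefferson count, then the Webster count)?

Jefferson: Alpha 1, Gamma 1, Delta 4, Beta 3, Epsilon 1.
Webster: Alpha 1, Gamma 1, Delta 4, Beta 2, Epsilon 2.
Beta gets 3 under Jefferson and 2 under Webster.

3 and 2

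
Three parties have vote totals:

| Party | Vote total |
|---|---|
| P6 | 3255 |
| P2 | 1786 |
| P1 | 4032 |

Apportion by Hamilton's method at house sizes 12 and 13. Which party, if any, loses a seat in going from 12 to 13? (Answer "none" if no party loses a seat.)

P2

At 12 seats: P6 4, P2 3, P1 5.
At 13 seats: P6 5, P2 2, P1 6.
P2 drops from 3 to 2.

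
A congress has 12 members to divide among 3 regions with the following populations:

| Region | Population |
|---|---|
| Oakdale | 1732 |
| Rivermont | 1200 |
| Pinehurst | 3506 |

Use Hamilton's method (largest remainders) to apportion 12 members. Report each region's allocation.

The standard divisor is 6438/12 ≈ 536.5.
Standard quotas: Oakdale 3.228, Rivermont 2.237, Pinehurst 6.535.
Lower quotas: Oakdale 3, Rivermont 2, Pinehurst 6 (sum 11, leaving 1 seat).
Remainders in descending order: Pinehurst 0.535, Rivermont 0.237, Oakdale 0.228.
Largest remainder: Pinehurst receives the extra seat.

Oakdale 3; Rivermont 2; Pinehurst 7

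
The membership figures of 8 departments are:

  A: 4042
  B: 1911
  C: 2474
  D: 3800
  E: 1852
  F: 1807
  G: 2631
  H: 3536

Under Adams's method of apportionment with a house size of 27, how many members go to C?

Standard divisor 22053/27 ≈ 816.778; standard quotas: A 4.949, B 2.340, C 3.029, D 4.652, E 2.267, F 2.212, G 3.221, H 4.329.
Rounding up gives 5, 3, 4, 5, 3, 3, 4, 5 = 32 seats, so the divisor must be adjusted.
With modified divisor 940: modified quotas A 4.300, B 2.033, C 2.632, D 4.043, E 1.970, F 1.922, G 2.799, H 3.762.
Rounding up: A 5, B 3, C 3, D 5, E 2, F 2, G 3, H 4 (total 27).
C receives 3.

3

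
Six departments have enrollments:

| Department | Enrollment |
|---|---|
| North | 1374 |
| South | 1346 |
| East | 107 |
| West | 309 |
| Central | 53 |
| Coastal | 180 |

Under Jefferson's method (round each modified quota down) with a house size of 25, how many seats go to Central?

0

Standard divisor 3369/25 ≈ 134.76; standard quotas: North 10.196, South 9.988, East 0.794, West 2.293, Central 0.393, Coastal 1.336.
Rounding down gives 10, 9, 0, 2, 0, 1 = 22 seats, so the divisor must be adjusted.
With modified divisor 120: modified quotas North 11.450, South 11.217, East 0.892, West 2.575, Central 0.442, Coastal 1.500.
Rounding down: North 11, South 11, East 0, West 2, Central 0, Coastal 1 (total 25).
Central receives 0.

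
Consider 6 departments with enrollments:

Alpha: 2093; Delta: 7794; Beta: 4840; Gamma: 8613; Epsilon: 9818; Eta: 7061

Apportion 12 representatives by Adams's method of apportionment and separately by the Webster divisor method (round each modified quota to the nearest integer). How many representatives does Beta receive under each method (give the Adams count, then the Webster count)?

Adams: Alpha 1, Delta 2, Beta 2, Gamma 2, Epsilon 3, Eta 2.
Webster: Alpha 1, Delta 2, Beta 1, Gamma 3, Epsilon 3, Eta 2.
Beta gets 2 under Adams and 1 under Webster.

2 and 1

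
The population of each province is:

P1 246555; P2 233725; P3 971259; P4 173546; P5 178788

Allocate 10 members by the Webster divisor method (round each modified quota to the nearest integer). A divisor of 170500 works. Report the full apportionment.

With modified divisor 170500: modified quotas P1 1.446, P2 1.371, P3 5.697, P4 1.018, P5 1.049.
Rounding to the nearest integer: P1 1, P2 1, P3 6, P4 1, P5 1 (total 10).

P1 1; P2 1; P3 6; P4 1; P5 1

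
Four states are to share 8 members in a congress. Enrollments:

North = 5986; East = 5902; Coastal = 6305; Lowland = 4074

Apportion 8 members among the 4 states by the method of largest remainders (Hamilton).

North: 2, East: 2, Coastal: 2, Lowland: 2

Standard divisor: 22267 ÷ 8 ≈ 2783.375.
Standard quotas: North 2.1506, East 2.1204, Coastal 2.2652, Lowland 1.4637.
Lower quotas: North 2, East 2, Coastal 2, Lowland 1 (sum 7, leaving 1 seat).
Remainders in descending order: Lowland 0.4637, Coastal 0.2652, North 0.1506, East 0.1204.
Largest remainder: Lowland receives the extra seat.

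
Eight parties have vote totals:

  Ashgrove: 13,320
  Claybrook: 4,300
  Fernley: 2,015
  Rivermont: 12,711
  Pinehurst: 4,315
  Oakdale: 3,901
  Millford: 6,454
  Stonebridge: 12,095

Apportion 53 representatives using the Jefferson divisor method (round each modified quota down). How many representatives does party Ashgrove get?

12

Standard divisor 59111/53 ≈ 1115.302; standard quotas: Ashgrove 11.943, Claybrook 3.855, Fernley 1.807, Rivermont 11.397, Pinehurst 3.869, Oakdale 3.498, Millford 5.787, Stonebridge 10.845.
Rounding down gives 11, 3, 1, 11, 3, 3, 5, 10 = 47 seats, so the divisor must be adjusted.
With modified divisor 1040: modified quotas Ashgrove 12.808, Claybrook 4.135, Fernley 1.938, Rivermont 12.222, Pinehurst 4.149, Oakdale 3.751, Millford 6.206, Stonebridge 11.630.
Rounding down: Ashgrove 12, Claybrook 4, Fernley 1, Rivermont 12, Pinehurst 4, Oakdale 3, Millford 6, Stonebridge 11 (total 53).
Ashgrove receives 12.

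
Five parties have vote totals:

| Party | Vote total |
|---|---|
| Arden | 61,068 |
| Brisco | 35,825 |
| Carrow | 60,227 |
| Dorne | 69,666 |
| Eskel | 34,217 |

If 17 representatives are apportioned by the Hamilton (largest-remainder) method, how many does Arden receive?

Standard divisor: 261003 ÷ 17 ≈ 15353.118.
Standard quotas: Arden 3.9776, Brisco 2.3334, Carrow 3.9228, Dorne 4.5376, Eskel 2.2287.
Lower quotas: Arden 3, Brisco 2, Carrow 3, Dorne 4, Eskel 2 (sum 14, leaving 3 seats).
Remainders in descending order: Arden 0.9776, Carrow 0.9228, Dorne 0.5376, Brisco 0.3334, Eskel 0.2287.
Largest remainders: Arden, Carrow, Dorne receive the extra seats.
Arden receives 4.

4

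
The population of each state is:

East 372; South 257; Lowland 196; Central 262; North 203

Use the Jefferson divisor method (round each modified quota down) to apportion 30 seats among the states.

Standard divisor 1290/30 ≈ 43; standard quotas: East 8.651, South 5.977, Lowland 4.558, Central 6.093, North 4.721.
Rounding down gives 8, 5, 4, 6, 4 = 27 seats, so the divisor must be adjusted.
With modified divisor 40: modified quotas East 9.300, South 6.425, Lowland 4.900, Central 6.550, North 5.075.
Rounding down: East 9, South 6, Lowland 4, Central 6, North 5 (total 30).

East 9; South 6; Lowland 4; Central 6; North 5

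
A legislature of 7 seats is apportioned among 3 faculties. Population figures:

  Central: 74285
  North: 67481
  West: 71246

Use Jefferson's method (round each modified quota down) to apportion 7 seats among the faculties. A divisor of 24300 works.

With modified divisor 24300: modified quotas Central 3.057, North 2.777, West 2.932.
Rounding down: Central 3, North 2, West 2 (total 7).

Central 3, North 2, West 2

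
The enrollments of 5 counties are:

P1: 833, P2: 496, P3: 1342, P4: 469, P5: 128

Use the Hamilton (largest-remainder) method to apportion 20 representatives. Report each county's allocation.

The standard divisor is 3268/20 ≈ 163.4.
Standard quotas: P1 5.098, P2 3.035, P3 8.213, P4 2.870, P5 0.783.
Lower quotas: P1 5, P2 3, P3 8, P4 2, P5 0 (sum 18, leaving 2 seats).
Remainders in descending order: P4 0.870, P5 0.783, P3 0.213, P1 0.098, P2 0.035.
Largest remainders: P4, P5 receive the extra seats.

P1 5; P2 3; P3 8; P4 3; P5 1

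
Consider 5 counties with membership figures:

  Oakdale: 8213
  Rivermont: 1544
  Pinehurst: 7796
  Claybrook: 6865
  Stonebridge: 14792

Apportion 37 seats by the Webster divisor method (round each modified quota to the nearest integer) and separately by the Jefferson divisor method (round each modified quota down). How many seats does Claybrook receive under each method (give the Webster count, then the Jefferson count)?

Webster: Oakdale 8, Rivermont 1, Pinehurst 7, Claybrook 7, Stonebridge 14.
Jefferson: Oakdale 8, Rivermont 1, Pinehurst 7, Claybrook 6, Stonebridge 15.
Claybrook gets 7 under Webster and 6 under Jefferson.

7 and 6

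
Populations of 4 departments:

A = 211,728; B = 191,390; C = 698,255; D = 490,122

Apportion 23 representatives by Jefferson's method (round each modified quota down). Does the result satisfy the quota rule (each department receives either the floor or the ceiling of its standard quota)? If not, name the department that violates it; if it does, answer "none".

none

Standard quotas: A 3.060, B 2.766, C 10.091, D 7.083.
Jefferson allocation: A 3, B 3, C 10, D 7.
Every allocation lies between the lower and upper quota.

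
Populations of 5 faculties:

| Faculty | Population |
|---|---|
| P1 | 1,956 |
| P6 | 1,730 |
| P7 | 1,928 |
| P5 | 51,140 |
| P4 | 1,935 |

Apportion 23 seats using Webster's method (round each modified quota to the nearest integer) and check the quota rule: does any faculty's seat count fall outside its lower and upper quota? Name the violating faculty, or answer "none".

P5

Standard quotas: P1 0.767, P6 0.678, P7 0.756, P5 20.042, P4 0.758.
Webster allocation: P1 1, P6 1, P7 1, P5 19, P4 1.
P5 has quota 20.042 (lower 20, upper 21) but receives 19 — outside the quota interval.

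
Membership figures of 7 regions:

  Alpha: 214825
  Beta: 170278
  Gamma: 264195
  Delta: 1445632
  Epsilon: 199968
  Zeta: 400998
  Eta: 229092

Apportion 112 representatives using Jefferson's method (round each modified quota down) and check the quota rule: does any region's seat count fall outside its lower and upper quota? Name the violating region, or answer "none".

Delta

Standard quotas: Alpha 8.226, Beta 6.520, Gamma 10.116, Delta 55.354, Epsilon 7.657, Zeta 15.355, Eta 8.772.
Jefferson allocation: Alpha 8, Beta 6, Gamma 10, Delta 57, Epsilon 7, Zeta 15, Eta 9.
Delta has quota 55.354 (lower 55, upper 56) but receives 57 — outside the quota interval.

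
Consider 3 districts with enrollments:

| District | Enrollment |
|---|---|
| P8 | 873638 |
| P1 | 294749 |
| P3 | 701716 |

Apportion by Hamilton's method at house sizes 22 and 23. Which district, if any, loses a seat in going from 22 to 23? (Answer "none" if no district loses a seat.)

P1

At 22 seats: P8 10, P1 4, P3 8.
At 23 seats: P8 11, P1 3, P3 9.
P1 drops from 4 to 3.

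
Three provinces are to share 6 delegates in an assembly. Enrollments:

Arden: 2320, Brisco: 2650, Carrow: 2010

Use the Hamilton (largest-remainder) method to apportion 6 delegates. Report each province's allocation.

Arden: 2, Brisco: 2, Carrow: 2

Standard divisor: 6980 ÷ 6 ≈ 1163.333.
Standard quotas: Arden 1.994, Brisco 2.278, Carrow 1.728.
Lower quotas: Arden 1, Brisco 2, Carrow 1 (sum 4, leaving 2 seats).
Remainders in descending order: Arden 0.994, Carrow 0.728, Brisco 0.278.
Largest remainders: Arden, Carrow receive the extra seats.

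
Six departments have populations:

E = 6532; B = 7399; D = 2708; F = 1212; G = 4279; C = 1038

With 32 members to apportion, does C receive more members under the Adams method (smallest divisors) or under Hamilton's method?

Adams

Adams: E 8, B 10, D 4, F 2, G 6, C 2.
Hamilton: E 9, B 10, D 4, F 2, G 6, C 1.
C gets 2 under Adams and 1 under Hamilton.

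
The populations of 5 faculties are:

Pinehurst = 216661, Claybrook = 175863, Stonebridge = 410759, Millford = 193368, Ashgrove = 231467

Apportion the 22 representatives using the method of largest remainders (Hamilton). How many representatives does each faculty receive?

The standard divisor is 1228118/22 ≈ 55823.545.
Standard quotas: Pinehurst 3.8812, Claybrook 3.1503, Stonebridge 7.3582, Millford 3.4639, Ashgrove 4.1464.
Lower quotas: Pinehurst 3, Claybrook 3, Stonebridge 7, Millford 3, Ashgrove 4 (sum 20, leaving 2 seats).
Remainders in descending order: Pinehurst 0.8812, Millford 0.4639, Stonebridge 0.3582, Claybrook 0.1503, Ashgrove 0.1464.
The surplus seats go to Pinehurst, Millford.

Pinehurst 4, Claybrook 3, Stonebridge 7, Millford 4, Ashgrove 4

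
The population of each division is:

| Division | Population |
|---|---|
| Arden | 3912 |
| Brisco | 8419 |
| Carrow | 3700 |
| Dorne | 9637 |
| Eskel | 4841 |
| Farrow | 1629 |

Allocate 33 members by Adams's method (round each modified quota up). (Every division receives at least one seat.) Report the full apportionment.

Arden 4, Brisco 8, Carrow 4, Dorne 10, Eskel 5, Farrow 2

Standard divisor 32138/33 ≈ 973.879; standard quotas: Arden 4.017, Brisco 8.645, Carrow 3.799, Dorne 9.895, Eskel 4.971, Farrow 1.673.
Rounding up gives 5, 9, 4, 10, 5, 2 = 35 seats, so the divisor must be adjusted.
With modified divisor 1060: modified quotas Arden 3.691, Brisco 7.942, Carrow 3.491, Dorne 9.092, Eskel 4.567, Farrow 1.537.
Rounding up: Arden 4, Brisco 8, Carrow 4, Dorne 10, Eskel 5, Farrow 2 (total 33).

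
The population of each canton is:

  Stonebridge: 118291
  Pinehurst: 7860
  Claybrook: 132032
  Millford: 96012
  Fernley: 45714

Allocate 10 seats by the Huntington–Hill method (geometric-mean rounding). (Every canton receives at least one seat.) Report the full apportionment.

Stonebridge: 3, Pinehurst: 1, Claybrook: 3, Millford: 2, Fernley: 1

With divisor 43744: modified quotas Stonebridge 2.704, Pinehurst 0.180, Claybrook 3.018, Millford 2.195, Fernley 1.045.
Geometric-mean thresholds: Stonebridge √(2·3)=2.449, Pinehurst (min 1), Claybrook √(3·4)=3.464, Millford √(2·3)=2.449, Fernley √(1·2)=1.414.
Each quota rounded against its threshold gives Stonebridge 3, Pinehurst 1, Claybrook 3, Millford 2, Fernley 1 (total 10).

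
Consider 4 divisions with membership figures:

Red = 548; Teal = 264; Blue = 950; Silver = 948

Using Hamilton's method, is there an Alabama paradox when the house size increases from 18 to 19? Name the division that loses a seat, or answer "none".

none

At 18 seats: Red 4, Teal 2, Blue 6, Silver 6.
At 19 seats: Red 4, Teal 2, Blue 7, Silver 6.
No division's allocation decreased.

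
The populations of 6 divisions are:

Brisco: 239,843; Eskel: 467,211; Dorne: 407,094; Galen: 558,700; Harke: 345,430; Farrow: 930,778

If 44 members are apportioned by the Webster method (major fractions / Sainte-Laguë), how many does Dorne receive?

6

Standard divisor 2949056/44 ≈ 67024; standard quotas: Brisco 3.578, Eskel 6.971, Dorne 6.074, Galen 8.336, Harke 5.154, Farrow 13.887.
Rounding to the nearest integer gives Brisco 4, Eskel 7, Dorne 6, Galen 8, Harke 5, Farrow 14 — total 44, matching the house size, so no adjustment is needed.
Dorne receives 6.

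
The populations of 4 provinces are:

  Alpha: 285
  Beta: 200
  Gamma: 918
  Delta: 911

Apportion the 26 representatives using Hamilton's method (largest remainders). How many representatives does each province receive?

Alpha: 3, Beta: 2, Gamma: 11, Delta: 10

The standard divisor is 2314/26 = 89.
Standard quotas: Alpha 3.202, Beta 2.247, Gamma 10.315, Delta 10.236.
Lower quotas: Alpha 3, Beta 2, Gamma 10, Delta 10 (sum 25, leaving 1 seat).
Remainders in descending order: Gamma 0.315, Beta 0.247, Delta 0.236, Alpha 0.202.
Largest remainder: Gamma receives the extra seat.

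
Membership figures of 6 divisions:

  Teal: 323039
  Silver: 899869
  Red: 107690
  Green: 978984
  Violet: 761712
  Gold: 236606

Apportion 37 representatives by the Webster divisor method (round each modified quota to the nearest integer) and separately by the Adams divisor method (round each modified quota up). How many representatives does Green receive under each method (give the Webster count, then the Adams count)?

11 and 10

Webster: Teal 4, Silver 10, Red 1, Green 11, Violet 8, Gold 3.
Adams: Teal 4, Silver 10, Red 2, Green 10, Violet 8, Gold 3.
Green gets 11 under Webster and 10 under Adams.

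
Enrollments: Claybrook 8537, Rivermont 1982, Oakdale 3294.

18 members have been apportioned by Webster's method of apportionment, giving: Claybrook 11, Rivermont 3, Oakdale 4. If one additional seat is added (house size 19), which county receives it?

Claybrook

Priority for the next seat is population ÷ (current seats + 0.5).
Priorities: Claybrook 742.348, Rivermont 566.286, Oakdale 732.000.
Highest priority: Claybrook.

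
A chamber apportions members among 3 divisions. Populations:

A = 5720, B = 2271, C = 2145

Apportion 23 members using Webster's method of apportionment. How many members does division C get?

5

Standard divisor 10136/23 ≈ 440.696; standard quotas: A 12.979, B 5.153, C 4.867.
Rounding to the nearest integer gives A 13, B 5, C 5 — total 23, matching the house size, so no adjustment is needed.
C receives 5.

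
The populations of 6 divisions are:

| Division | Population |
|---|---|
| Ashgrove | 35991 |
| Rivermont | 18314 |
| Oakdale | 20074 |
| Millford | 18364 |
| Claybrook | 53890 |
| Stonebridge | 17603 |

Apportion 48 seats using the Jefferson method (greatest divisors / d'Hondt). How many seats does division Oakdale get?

6

Standard divisor 164236/48 ≈ 3421.583; standard quotas: Ashgrove 10.519, Rivermont 5.352, Oakdale 5.867, Millford 5.367, Claybrook 15.750, Stonebridge 5.145.
Rounding down gives 10, 5, 5, 5, 15, 5 = 45 seats, so the divisor must be adjusted.
With modified divisor 3200: modified quotas Ashgrove 11.247, Rivermont 5.723, Oakdale 6.273, Millford 5.739, Claybrook 16.841, Stonebridge 5.501.
Rounding down: Ashgrove 11, Rivermont 5, Oakdale 6, Millford 5, Claybrook 16, Stonebridge 5 (total 48).
Oakdale receives 6.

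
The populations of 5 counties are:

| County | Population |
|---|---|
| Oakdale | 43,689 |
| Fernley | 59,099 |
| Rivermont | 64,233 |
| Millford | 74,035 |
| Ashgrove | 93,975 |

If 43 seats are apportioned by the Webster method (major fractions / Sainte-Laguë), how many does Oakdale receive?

6

Standard divisor 335031/43 ≈ 7791.419; standard quotas: Oakdale 5.607, Fernley 7.585, Rivermont 8.244, Millford 9.502, Ashgrove 12.061.
Rounding to the nearest integer gives 6, 8, 8, 10, 12 = 44 seats, so the divisor must be adjusted.
With modified divisor 7840: modified quotas Oakdale 5.573, Fernley 7.538, Rivermont 8.193, Millford 9.443, Ashgrove 11.987.
Rounding to the nearest integer: Oakdale 6, Fernley 8, Rivermont 8, Millford 9, Ashgrove 12 (total 43).
Oakdale receives 6.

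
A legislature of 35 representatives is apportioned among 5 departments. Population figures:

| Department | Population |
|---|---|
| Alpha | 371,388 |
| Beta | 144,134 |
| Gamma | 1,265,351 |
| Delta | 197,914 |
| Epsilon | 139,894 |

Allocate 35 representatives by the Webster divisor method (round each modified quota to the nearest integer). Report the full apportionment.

Alpha 6; Beta 2; Gamma 22; Delta 3; Epsilon 2

Standard divisor 2118681/35 ≈ 60533.743; standard quotas: Alpha 6.135, Beta 2.381, Gamma 20.903, Delta 3.269, Epsilon 2.311.
Rounding to the nearest integer gives 6, 2, 21, 3, 2 = 34 seats, so the divisor must be adjusted.
With modified divisor 58300: modified quotas Alpha 6.370, Beta 2.472, Gamma 21.704, Delta 3.395, Epsilon 2.400.
Rounding to the nearest integer: Alpha 6, Beta 2, Gamma 22, Delta 3, Epsilon 2 (total 35).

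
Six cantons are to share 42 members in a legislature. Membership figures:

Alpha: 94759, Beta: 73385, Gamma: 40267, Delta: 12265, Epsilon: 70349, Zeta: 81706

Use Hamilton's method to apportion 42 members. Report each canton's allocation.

Alpha 11; Beta 8; Gamma 5; Delta 1; Epsilon 8; Zeta 9

Standard divisor: 372731 ÷ 42 ≈ 8874.548.
Standard quotas: Alpha 10.6776, Beta 8.2692, Gamma 4.5374, Delta 1.3820, Epsilon 7.9271, Zeta 9.2068.
Lower quotas: Alpha 10, Beta 8, Gamma 4, Delta 1, Epsilon 7, Zeta 9 (sum 39, leaving 3 seats).
Remainders in descending order: Epsilon 0.9271, Alpha 0.6776, Gamma 0.5374, Delta 0.3820, Beta 0.2692, Zeta 0.2068.
Largest remainders: Epsilon, Alpha, Gamma receive the extra seats.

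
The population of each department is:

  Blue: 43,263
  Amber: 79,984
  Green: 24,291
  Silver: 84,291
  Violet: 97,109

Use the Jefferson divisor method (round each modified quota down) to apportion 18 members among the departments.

Blue 2, Amber 4, Green 1, Silver 5, Violet 6

Standard divisor 328938/18 ≈ 18274.333; standard quotas: Blue 2.367, Amber 4.377, Green 1.329, Silver 4.613, Violet 5.314.
Rounding down gives 2, 4, 1, 4, 5 = 16 seats, so the divisor must be adjusted.
With modified divisor 16100: modified quotas Blue 2.687, Amber 4.968, Green 1.509, Silver 5.235, Violet 6.032.
Rounding down: Blue 2, Amber 4, Green 1, Silver 5, Violet 6 (total 18).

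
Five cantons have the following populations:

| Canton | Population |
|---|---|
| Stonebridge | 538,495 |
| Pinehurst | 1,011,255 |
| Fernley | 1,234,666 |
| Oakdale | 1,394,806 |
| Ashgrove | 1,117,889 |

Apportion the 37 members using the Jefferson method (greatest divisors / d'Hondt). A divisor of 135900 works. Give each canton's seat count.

With modified divisor 135900: modified quotas Stonebridge 3.962, Pinehurst 7.441, Fernley 9.085, Oakdale 10.263, Ashgrove 8.226.
Rounding down: Stonebridge 3, Pinehurst 7, Fernley 9, Oakdale 10, Ashgrove 8 (total 37).

Stonebridge 3, Pinehurst 7, Fernley 9, Oakdale 10, Ashgrove 8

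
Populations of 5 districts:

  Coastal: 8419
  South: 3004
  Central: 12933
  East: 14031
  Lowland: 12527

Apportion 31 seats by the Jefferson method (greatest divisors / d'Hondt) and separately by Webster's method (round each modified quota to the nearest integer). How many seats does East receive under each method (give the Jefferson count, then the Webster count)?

Jefferson: Coastal 5, South 1, Central 8, East 9, Lowland 8.
Webster: Coastal 5, South 2, Central 8, East 8, Lowland 8.
East gets 9 under Jefferson and 8 under Webster.

9 and 8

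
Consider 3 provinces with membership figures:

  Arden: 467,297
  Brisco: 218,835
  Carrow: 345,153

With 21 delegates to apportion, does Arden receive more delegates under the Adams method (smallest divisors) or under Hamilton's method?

Hamilton

Adams: Arden 9, Brisco 5, Carrow 7.
Hamilton: Arden 10, Brisco 4, Carrow 7.
Arden gets 9 under Adams and 10 under Hamilton.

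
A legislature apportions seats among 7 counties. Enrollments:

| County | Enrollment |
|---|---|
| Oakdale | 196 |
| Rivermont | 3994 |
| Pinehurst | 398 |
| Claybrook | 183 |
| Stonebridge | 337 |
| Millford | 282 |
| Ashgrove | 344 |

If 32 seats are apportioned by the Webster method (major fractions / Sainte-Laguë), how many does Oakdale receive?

1

Standard divisor 5734/32 ≈ 179.188; standard quotas: Oakdale 1.094, Rivermont 22.290, Pinehurst 2.221, Claybrook 1.021, Stonebridge 1.881, Millford 1.574, Ashgrove 1.920.
Rounding to the nearest integer gives Oakdale 1, Rivermont 22, Pinehurst 2, Claybrook 1, Stonebridge 2, Millford 2, Ashgrove 2 — total 32, matching the house size, so no adjustment is needed.
Oakdale receives 1.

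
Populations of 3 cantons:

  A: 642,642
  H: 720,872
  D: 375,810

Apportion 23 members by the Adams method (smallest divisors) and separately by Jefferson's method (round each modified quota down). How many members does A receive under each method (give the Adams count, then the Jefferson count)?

9 and 8

Adams: A 9, H 9, D 5.
Jefferson: A 8, H 10, D 5.
A gets 9 under Adams and 8 under Jefferson.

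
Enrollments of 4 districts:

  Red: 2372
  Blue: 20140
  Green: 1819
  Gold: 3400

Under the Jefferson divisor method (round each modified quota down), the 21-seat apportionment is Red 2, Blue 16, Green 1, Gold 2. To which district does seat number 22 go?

Priority for the next seat is population ÷ (current seats + 1).
Priorities: Red 790.667, Blue 1184.706, Green 909.500, Gold 1133.333.
Highest priority: Blue.

Blue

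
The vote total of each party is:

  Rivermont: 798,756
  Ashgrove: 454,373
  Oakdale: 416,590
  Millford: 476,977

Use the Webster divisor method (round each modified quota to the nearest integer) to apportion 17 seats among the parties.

Rivermont=6; Ashgrove=4; Oakdale=3; Millford=4

Standard divisor 2146696/17 ≈ 126276.235; standard quotas: Rivermont 6.325, Ashgrove 3.598, Oakdale 3.299, Millford 3.777.
Rounding to the nearest integer gives Rivermont 6, Ashgrove 4, Oakdale 3, Millford 4 — total 17, matching the house size, so no adjustment is needed.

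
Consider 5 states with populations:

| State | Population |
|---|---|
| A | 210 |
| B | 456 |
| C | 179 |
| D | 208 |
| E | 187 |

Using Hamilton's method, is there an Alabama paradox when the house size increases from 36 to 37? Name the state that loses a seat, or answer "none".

At 36 seats: A 6, B 13, C 5, D 6, E 6.
At 37 seats: A 6, B 14, C 5, D 6, E 6.
No state's allocation decreased.

none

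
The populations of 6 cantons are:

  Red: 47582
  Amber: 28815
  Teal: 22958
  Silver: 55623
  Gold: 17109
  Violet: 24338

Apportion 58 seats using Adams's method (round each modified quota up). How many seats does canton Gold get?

5

Standard divisor 196425/58 ≈ 3386.638; standard quotas: Red 14.050, Amber 8.508, Teal 6.779, Silver 16.424, Gold 5.052, Violet 7.186.
Rounding up gives 15, 9, 7, 17, 6, 8 = 62 seats, so the divisor must be adjusted.
With modified divisor 3500: modified quotas Red 13.595, Amber 8.233, Teal 6.559, Silver 15.892, Gold 4.888, Violet 6.954.
Rounding up: Red 14, Amber 9, Teal 7, Silver 16, Gold 5, Violet 7 (total 58).
Gold receives 5.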